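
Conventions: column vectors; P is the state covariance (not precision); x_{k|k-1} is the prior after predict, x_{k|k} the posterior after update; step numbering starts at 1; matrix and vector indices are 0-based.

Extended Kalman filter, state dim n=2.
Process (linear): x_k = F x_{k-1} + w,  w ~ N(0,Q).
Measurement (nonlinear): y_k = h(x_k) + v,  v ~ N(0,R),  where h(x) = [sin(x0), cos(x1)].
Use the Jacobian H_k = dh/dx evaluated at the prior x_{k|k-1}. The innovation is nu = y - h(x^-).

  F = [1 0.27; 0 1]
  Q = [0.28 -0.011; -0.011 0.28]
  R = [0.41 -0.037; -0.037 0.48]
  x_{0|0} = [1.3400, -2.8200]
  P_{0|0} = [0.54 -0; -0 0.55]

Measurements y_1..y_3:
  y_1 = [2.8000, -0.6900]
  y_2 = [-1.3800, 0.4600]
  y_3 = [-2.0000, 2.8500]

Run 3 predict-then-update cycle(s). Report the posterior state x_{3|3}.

x_post = [-0.5702, -0.1631]

step 1: x^-=[0.5786, -2.8200]  P^-=[0.8601 0.1375; 0.1375 0.8300]  H_jac=[0.8372 0.0000; 0.0000 0.3161]  S=[1.0129 -0.0006; -0.0006 0.5629]  K=[0.7110 0.0780; 0.1139 0.4662]  nu=[2.2531, 0.2587]  x^+=[2.2007, -2.4427]  P^+=[0.3447 0.0352; 0.0352 0.6946]
step 2: x^-=[1.5412, -2.4427]  P^-=[0.6944 0.2117; 0.2117 0.9746]  H_jac=[0.0296 0.0000; 0.0000 0.6434]  S=[0.4106 -0.0330; -0.0330 0.8834]  K=[0.0626 0.1565; 0.0725 0.7125]  nu=[-2.3796, 1.2255]  x^+=[1.5841, -1.7419]  P^+=[0.6718 0.1132; 0.1132 0.5274]
step 3: x^-=[1.1138, -1.7419]  P^-=[1.0513 0.2446; 0.2446 0.8074]  H_jac=[0.4413 0.0000; 0.0000 0.9854]  S=[0.6147 0.0694; 0.0694 1.2640]  K=[0.7378 0.1502; 0.1052 0.6237]  nu=[-2.8974, 3.0203]  x^+=[-0.5702, -0.1631]  P^+=[0.6728 0.0455; 0.0455 0.2998]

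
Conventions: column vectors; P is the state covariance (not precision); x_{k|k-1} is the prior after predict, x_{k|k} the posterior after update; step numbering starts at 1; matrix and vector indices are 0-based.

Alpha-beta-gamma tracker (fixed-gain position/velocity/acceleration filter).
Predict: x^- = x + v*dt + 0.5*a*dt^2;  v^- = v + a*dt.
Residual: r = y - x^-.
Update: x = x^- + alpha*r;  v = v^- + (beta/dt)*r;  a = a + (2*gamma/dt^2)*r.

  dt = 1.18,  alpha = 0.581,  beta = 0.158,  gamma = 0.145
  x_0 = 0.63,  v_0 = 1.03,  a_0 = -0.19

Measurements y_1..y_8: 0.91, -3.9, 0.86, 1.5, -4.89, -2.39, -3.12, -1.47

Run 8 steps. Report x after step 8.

x_post = -2.4598

step 1: x_pred=1.7131  r=-0.8031  x^+=1.2465  v^+=0.6983  a^+=-0.3573
step 2: x_pred=1.8217  r=-5.7217  x^+=-1.5026  v^+=-0.4894  a^+=-1.5490
step 3: x_pred=-3.1585  r=4.0185  x^+=-0.8238  v^+=-1.7791  a^+=-0.7120
step 4: x_pred=-3.4188  r=4.9188  x^+=-0.5610  v^+=-1.9607  a^+=0.3125
step 5: x_pred=-2.6571  r=-2.2329  x^+=-3.9544  v^+=-1.8910  a^+=-0.1526
step 6: x_pred=-6.2920  r=3.9020  x^+=-4.0249  v^+=-1.5486  a^+=0.6601
step 7: x_pred=-5.3927  r=2.2727  x^+=-4.0723  v^+=-0.4654  a^+=1.1334
step 8: x_pred=-3.8323  r=2.3623  x^+=-2.4598  v^+=1.1884  a^+=1.6254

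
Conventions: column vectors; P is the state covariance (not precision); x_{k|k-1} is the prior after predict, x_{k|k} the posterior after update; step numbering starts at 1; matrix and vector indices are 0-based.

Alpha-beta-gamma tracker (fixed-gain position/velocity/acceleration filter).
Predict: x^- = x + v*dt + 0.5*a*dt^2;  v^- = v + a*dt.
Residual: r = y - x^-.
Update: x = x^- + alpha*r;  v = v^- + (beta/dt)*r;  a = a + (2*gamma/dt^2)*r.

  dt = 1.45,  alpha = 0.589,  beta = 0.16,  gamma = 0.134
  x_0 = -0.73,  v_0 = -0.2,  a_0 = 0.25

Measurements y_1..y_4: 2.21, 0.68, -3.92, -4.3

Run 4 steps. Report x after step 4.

x_post = -2.5230

step 1: x_pred=-0.7572  r=2.9672  x^+=0.9905  v^+=0.4899  a^+=0.6282
step 2: x_pred=2.3613  r=-1.6813  x^+=1.3710  v^+=1.2153  a^+=0.4139
step 3: x_pred=3.5683  r=-7.4883  x^+=-0.8423  v^+=0.9892  a^+=-0.5406
step 4: x_pred=0.0237  r=-4.3237  x^+=-2.5230  v^+=-0.2718  a^+=-1.0917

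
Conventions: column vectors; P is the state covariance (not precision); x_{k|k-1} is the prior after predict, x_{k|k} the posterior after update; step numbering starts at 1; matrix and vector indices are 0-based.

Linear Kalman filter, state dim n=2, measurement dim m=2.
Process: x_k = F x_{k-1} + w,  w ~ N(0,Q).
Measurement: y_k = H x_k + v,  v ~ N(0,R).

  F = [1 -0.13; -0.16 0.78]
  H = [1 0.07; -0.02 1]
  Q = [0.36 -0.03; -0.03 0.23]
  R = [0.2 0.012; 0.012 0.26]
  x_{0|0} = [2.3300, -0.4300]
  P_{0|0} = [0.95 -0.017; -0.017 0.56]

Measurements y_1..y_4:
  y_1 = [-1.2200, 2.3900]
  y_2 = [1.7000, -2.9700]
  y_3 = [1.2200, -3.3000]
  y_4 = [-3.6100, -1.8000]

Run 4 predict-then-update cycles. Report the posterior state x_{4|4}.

step 1: x^-=[2.3859, -0.7082]  P^-=[1.3239 -0.2524; -0.2524 0.5993]  S=[1.4915 -0.2246; -0.2246 0.8699]  K=[0.8610 -0.0983; -0.0380 0.6849]  nu=[-3.5563, 3.1459]  x^+=[-0.9853, 1.5815]  P^+=[0.1718 -0.0118; -0.0118 0.1774]
step 2: x^-=[-1.1909, 1.3912]  P^-=[0.5379 -0.0849; -0.0849 0.3453]  S=[0.7277 -0.0594; -0.0594 0.6089]  K=[0.7239 -0.0865; -0.0373 0.5662]  nu=[2.7935, -4.3850]  x^+=[1.2109, -1.1957]  P^+=[0.1445 -0.0109; -0.0109 0.1465]
step 3: x^-=[1.3663, -1.1264]  P^-=[0.5098 -0.0767; -0.0767 0.3256]  S=[0.7007 -0.0520; -0.0520 0.5889]  K=[0.7137 -0.0846; -0.0360 0.5523]  nu=[-0.0675, -2.1463]  x^+=[1.4997, -2.3094]  P^+=[0.1425 -0.0106; -0.0106 0.1430]
step 4: x^-=[1.7999, -2.0413]  P^-=[0.5076 -0.0758; -0.0758 0.3233]  S=[0.6986 -0.0512; -0.0512 0.5865]  K=[0.7129 -0.0843; -0.0357 0.5506]  nu=[-5.2670, 0.2773]  x^+=[-1.9781, -1.7005]  P^+=[0.1423 -0.0105; -0.0105 0.1425]

x_post = [-1.9781, -1.7005]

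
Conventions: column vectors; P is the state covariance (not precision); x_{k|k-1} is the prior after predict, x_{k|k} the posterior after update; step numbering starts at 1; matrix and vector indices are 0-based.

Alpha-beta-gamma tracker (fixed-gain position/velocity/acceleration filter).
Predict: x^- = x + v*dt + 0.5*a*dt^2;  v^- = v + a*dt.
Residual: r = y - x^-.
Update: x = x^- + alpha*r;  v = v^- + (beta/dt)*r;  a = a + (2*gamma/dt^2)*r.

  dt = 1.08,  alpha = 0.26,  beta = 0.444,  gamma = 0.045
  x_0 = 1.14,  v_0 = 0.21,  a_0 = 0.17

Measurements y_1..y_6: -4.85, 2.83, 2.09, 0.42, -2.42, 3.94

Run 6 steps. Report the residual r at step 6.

resid = 2.8810

step 1: x_pred=1.4659  r=-6.3159  x^+=-0.1762  v^+=-2.2030  a^+=-0.3173
step 2: x_pred=-2.7405  r=5.5705  x^+=-1.2921  v^+=-0.2556  a^+=0.1125
step 3: x_pred=-1.5026  r=3.5926  x^+=-0.5685  v^+=1.3428  a^+=0.3897
step 4: x_pred=1.1090  r=-0.6890  x^+=0.9299  v^+=1.4804  a^+=0.3365
step 5: x_pred=2.7250  r=-5.1450  x^+=1.3873  v^+=-0.2713  a^+=-0.0605
step 6: x_pred=1.0590  r=2.8810  x^+=1.8081  v^+=0.8478  a^+=0.1618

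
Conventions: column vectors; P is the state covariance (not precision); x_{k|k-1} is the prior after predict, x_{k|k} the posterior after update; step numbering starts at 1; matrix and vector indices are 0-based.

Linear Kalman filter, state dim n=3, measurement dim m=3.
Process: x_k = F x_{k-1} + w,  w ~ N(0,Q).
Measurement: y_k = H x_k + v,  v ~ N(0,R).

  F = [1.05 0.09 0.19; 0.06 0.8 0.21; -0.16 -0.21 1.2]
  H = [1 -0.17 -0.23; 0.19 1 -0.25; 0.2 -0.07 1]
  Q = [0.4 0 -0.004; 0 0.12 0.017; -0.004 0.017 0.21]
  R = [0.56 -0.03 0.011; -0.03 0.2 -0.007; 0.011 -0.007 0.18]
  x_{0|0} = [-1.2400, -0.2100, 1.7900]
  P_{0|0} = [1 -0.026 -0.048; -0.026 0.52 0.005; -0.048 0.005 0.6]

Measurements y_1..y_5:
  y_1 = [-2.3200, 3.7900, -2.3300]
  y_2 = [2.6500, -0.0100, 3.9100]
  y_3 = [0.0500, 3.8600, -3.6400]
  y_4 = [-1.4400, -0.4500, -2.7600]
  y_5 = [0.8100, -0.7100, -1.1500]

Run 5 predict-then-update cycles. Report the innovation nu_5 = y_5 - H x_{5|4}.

step 1: x^-=[-0.9808, 0.1335, 2.3905]  P^-=[1.5045 0.0921 -0.0976; 0.0921 0.4808 0.0776; -0.0976 0.0776 1.1367]  S=[2.1581 0.3427 -0.0585; 0.3427 0.8117 -0.1851; -0.0585 -0.1851 1.3267]  K=[0.6641 0.2643 0.2145; -0.1055 0.6655 0.1352; -0.1458 -0.0270 0.8278]  nu=[-0.7667, 4.4405, -4.5150]  x^+=[-1.2850, 2.5587, -1.3548]  P^+=[0.3523 -0.0429 -0.0294; -0.0429 0.1529 0.0378; -0.0294 0.0378 0.1561]
step 2: x^-=[-1.3764, 1.6853, -1.9574]  P^-=[0.7767 0.0028 -0.0540; 0.0028 0.2339 0.0668; -0.0540 0.0668 0.4399]  S=[1.3959 0.1092 0.0059; 0.1092 0.4622 -0.0429; 0.0059 -0.0429 0.6211]  K=[0.5453 0.2420 0.1744; -0.0771 0.5001 0.1174; -0.1203 -0.0238 0.6829]  nu=[3.8627, -1.9232, 6.2607]  x^+=[1.3568, 1.1606, 1.8988]  P^+=[0.2893 -0.0302 -0.0243; -0.0302 0.1150 0.0309; -0.0243 0.0309 0.1288]
step 3: x^-=[1.8899, 1.4087, 1.8178]  P^-=[0.7102 0.0057 -0.0461; 0.0057 0.2072 0.0589; -0.0461 0.0589 0.3996]  S=[1.3212 0.1007 0.0100; 0.1007 0.4349 -0.0398; 0.0100 -0.0398 0.5822]  K=[0.5249 0.2441 0.1719; -0.0694 0.4713 0.1117; -0.1150 -0.0269 0.6636]  nu=[-1.1823, 2.5467, -5.7372]  x^+=[0.9050, 2.0499, -1.9221]  P^+=[0.2788 -0.0267 -0.0226; -0.0267 0.1079 0.0290; -0.0226 0.0290 0.1249]
step 4: x^-=[0.7695, 1.2906, -2.8818]  P^-=[0.6996 0.0074 -0.0440; 0.0074 0.2021 0.0571; -0.0440 0.0571 0.3941]  S=[1.3085 0.1006 0.0112; 0.1006 0.4305 -0.0398; 0.0112 -0.0398 0.5773]  K=[0.5211 0.2457 0.1722; -0.0674 0.4656 0.1103; -0.1138 -0.0280 0.6608]  nu=[-2.6530, -2.6072, 0.0583]  x^+=[-1.2434, 0.2617, -2.4684]  P^+=[0.2768 -0.0259 -0.0222; -0.0259 0.1064 0.0285; -0.0222 0.0285 0.1243]
step 5: x^-=[-1.7510, -0.3836, -2.8181]  P^-=[0.6978 0.0079 -0.0434; 0.0079 0.2011 0.0567; -0.0434 0.0567 0.3932]  S=[1.3061 0.1008 0.0115; 0.1008 0.4297 -0.0398; 0.0115 -0.0398 0.5766]  K=[0.5203 0.2462 0.1723; -0.0669 0.4645 0.1100; -0.1135 -0.0283 0.6603]  nu=[1.8476, -0.6983, 1.9915]  x^+=[-0.6183, -0.6124, -1.6930]  P^+=[0.2765 -0.0256 -0.0221; -0.0256 0.1061 0.0284; -0.0221 0.0284 0.1242]

innov = [1.8476, -0.6983, 1.9915]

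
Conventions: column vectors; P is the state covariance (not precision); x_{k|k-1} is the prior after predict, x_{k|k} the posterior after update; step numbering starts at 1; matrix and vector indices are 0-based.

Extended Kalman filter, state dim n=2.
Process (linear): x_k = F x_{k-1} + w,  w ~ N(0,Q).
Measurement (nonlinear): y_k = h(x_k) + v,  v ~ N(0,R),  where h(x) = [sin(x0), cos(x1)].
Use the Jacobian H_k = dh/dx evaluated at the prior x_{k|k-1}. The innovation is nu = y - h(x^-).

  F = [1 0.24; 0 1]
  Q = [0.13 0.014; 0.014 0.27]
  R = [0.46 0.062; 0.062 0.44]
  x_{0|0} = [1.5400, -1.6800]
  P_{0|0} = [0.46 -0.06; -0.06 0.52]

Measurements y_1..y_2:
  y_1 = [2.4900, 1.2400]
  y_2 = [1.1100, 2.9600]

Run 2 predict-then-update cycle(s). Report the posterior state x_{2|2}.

step 1: x^-=[1.1368, -1.6800]  P^-=[0.5912 0.0788; 0.0788 0.7900]  H_jac=[0.4205 0.0000; 0.0000 0.9940]  S=[0.5645 0.0949; 0.0949 1.2206]  K=[0.4352 0.0303; -0.0502 0.6473]  nu=[1.5827, 1.3490]  x^+=[1.8665, -0.8862]  P^+=[0.4806 0.0406; 0.0406 0.2834]
step 2: x^-=[1.6539, -0.8862]  P^-=[0.6464 0.1226; 0.1226 0.5534]  H_jac=[-0.0830 0.0000; 0.0000 0.7747]  S=[0.4644 0.0541; 0.0541 0.7721]  K=[-0.1309 0.1322; -0.0873 0.5613]  nu=[0.1134, 2.3277]  x^+=[1.9466, 0.4105]  P^+=[0.6268 0.0646; 0.0646 0.3118]

x_post = [1.9466, 0.4105]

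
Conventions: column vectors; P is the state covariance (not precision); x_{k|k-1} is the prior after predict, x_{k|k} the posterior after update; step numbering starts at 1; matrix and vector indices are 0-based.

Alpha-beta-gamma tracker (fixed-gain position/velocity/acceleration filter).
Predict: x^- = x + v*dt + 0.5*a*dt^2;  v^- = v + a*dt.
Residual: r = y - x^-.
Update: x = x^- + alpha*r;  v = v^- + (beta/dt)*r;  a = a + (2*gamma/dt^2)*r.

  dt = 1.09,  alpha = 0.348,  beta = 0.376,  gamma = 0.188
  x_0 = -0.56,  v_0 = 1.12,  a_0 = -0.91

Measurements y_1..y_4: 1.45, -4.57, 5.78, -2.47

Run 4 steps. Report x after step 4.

step 1: x_pred=0.1202  r=1.3298  x^+=0.5830  v^+=0.5868  a^+=-0.4892
step 2: x_pred=0.9320  r=-5.5020  x^+=-0.9827  v^+=-1.8443  a^+=-2.2304
step 3: x_pred=-4.3180  r=10.0980  x^+=-0.8039  v^+=-0.7921  a^+=0.9653
step 4: x_pred=-1.0938  r=-1.3762  x^+=-1.5727  v^+=-0.2146  a^+=0.5298

x_post = -1.5727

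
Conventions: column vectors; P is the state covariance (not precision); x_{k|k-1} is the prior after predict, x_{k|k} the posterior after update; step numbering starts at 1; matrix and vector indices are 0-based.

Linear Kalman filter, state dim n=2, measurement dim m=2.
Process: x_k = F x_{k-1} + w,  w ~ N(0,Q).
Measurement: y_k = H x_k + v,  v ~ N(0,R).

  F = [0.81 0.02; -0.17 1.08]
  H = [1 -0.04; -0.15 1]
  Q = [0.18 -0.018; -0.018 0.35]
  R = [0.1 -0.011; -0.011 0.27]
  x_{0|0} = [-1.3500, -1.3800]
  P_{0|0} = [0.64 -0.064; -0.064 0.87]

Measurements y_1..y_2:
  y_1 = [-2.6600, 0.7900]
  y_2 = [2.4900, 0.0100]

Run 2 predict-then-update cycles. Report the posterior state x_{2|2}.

x_post = [1.1680, 0.2474]

step 1: x^-=[-1.1211, -1.2609]  P^-=[0.5982 -0.1431; -0.1431 1.4068]  S=[0.7119 -0.3010; -0.3010 1.7332]  K=[0.8542 0.0140; 0.0737 0.8369]  nu=[-1.5893, 1.8827]  x^+=[-2.4524, 0.1975]  P^+=[0.0856 0.0072; 0.0072 0.2262]
step 2: x^-=[-1.9825, 0.6302]  P^-=[0.2365 -0.0186; -0.0186 0.6137]  S=[0.3389 -0.0897; -0.0897 0.8946]  K=[0.7025 0.0100; 0.0566 0.6948]  nu=[4.4977, -0.9176]  x^+=[1.1680, 0.2474]  P^+=[0.0704 0.0055; 0.0055 0.1878]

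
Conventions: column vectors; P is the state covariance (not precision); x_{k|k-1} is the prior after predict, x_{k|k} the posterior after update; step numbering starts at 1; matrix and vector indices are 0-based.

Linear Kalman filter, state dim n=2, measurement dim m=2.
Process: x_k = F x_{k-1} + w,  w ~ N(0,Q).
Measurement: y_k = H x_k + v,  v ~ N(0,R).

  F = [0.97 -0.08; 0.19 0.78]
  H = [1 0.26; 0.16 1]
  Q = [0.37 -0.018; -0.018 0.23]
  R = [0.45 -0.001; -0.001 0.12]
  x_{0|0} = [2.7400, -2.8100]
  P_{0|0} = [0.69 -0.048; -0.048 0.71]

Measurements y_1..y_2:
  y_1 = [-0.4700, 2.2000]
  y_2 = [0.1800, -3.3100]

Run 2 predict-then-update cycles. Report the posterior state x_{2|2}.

step 1: x^-=[2.8826, -1.6712]  P^-=[1.0312 0.0293; 0.0293 0.6726]  S=[1.5419 0.3694; 0.3694 0.8284]  K=[0.6914 -0.0738; -0.0710 0.8493]  nu=[-2.9181, 3.4100]  x^+=[0.6135, 1.4322]  P^+=[0.3273 -0.0619; -0.0619 0.1119]
step 2: x^-=[0.4805, 1.2337]  P^-=[0.6883 -0.0106; -0.0106 0.2915]  S=[1.1525 0.1739; 0.1739 0.4258]  K=[0.5963 -0.0097; -0.0492 0.7008]  nu=[-0.6212, -4.6206]  x^+=[0.1550, -1.9740]  P^+=[0.2805 -0.0466; -0.0466 0.0916]

x_post = [0.1550, -1.9740]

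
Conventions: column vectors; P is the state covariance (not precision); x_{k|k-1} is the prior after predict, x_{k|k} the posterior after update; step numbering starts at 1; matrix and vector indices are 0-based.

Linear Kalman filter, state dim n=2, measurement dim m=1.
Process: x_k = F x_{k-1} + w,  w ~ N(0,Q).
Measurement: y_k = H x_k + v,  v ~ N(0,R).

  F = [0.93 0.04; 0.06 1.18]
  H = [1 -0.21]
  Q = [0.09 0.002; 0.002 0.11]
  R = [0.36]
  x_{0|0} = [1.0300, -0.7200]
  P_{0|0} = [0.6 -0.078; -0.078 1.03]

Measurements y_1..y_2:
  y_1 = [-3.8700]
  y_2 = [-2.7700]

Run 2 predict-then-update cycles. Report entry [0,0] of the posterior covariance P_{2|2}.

step 1: x^-=[0.9291, -0.7878]  P^-=[0.6048 -0.0017; -0.0017 1.5353]  S=[1.0332]  K=[0.5857; -0.3137]  nu=[-4.9645]  x^+=[-1.9786, 0.7695]  P^+=[0.2504 0.1881; 0.1881 1.4336]
step 2: x^-=[-1.8093, 0.7893]  P^-=[0.3228 0.2905; 0.2905 2.1337]  S=[0.6549]  K=[0.3998; -0.2405]  nu=[-0.7949]  x^+=[-2.1271, 0.9805]  P^+=[0.2182 0.3535; 0.3535 2.0958]

P_post[0,0] = 0.2182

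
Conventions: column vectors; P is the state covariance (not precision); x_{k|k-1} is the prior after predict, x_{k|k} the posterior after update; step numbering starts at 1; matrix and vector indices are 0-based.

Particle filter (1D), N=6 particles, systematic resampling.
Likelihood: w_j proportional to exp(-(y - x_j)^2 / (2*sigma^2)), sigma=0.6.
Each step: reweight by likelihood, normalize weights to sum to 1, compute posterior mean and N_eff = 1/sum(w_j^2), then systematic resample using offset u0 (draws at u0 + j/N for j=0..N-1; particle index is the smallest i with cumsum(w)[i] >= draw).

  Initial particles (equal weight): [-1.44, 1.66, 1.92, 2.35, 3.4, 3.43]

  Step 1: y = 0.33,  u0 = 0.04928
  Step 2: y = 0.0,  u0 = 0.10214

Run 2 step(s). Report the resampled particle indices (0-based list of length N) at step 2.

step 1: w=[0.0977, 0.6497, 0.2263, 0.0262, 0.0000, 0.0000]  mean=1.4341  Neff=2.0679  idx=[0, 1, 1, 1, 1, 2]
step 2: w=[0.3763, 0.1459, 0.1459, 0.1459, 0.1459, 0.0401]  mean=0.5040  Neff=4.3793  idx=[0, 0, 1, 2, 3, 4]

resampled_idx = [0, 0, 1, 2, 3, 4]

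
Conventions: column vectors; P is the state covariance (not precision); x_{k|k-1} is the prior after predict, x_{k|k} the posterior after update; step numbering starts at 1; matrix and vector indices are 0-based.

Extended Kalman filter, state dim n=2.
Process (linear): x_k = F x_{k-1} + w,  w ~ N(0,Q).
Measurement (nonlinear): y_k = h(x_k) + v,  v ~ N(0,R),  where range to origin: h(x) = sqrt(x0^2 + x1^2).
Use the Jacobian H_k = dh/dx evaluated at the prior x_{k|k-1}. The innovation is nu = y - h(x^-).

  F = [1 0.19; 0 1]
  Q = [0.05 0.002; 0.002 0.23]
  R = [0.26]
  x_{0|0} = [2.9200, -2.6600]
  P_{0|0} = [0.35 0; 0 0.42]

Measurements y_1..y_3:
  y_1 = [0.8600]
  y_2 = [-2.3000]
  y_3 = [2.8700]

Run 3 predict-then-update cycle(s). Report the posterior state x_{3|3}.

x_post = [-2.1046, -0.7180]

step 1: x^-=[2.4146, -2.6600]  P^-=[0.4152 0.0818; 0.0818 0.6500]  H_jac=[0.6721 -0.7404]  S=[0.7225]  K=[0.3024; -0.5900]  nu=[-2.7325]  x^+=[1.5883, -1.0477]  P^+=[0.3491 0.2107; 0.2107 0.3985]
step 2: x^-=[1.3893, -1.0477]  P^-=[0.4936 0.2884; 0.2884 0.6285]  H_jac=[0.7984 -0.6021]  S=[0.5252]  K=[0.4197; -0.2821]  nu=[-4.0400]  x^+=[-0.3062, 0.0919]  P^+=[0.4011 0.3506; 0.3506 0.5867]
step 3: x^-=[-0.2888, 0.0919]  P^-=[0.6055 0.4641; 0.4641 0.8167]  H_jac=[-0.9529 0.3032]  S=[0.6167]  K=[-0.7074; -0.3155]  nu=[2.5670]  x^+=[-2.1046, -0.7180]  P^+=[0.2969 0.3264; 0.3264 0.7553]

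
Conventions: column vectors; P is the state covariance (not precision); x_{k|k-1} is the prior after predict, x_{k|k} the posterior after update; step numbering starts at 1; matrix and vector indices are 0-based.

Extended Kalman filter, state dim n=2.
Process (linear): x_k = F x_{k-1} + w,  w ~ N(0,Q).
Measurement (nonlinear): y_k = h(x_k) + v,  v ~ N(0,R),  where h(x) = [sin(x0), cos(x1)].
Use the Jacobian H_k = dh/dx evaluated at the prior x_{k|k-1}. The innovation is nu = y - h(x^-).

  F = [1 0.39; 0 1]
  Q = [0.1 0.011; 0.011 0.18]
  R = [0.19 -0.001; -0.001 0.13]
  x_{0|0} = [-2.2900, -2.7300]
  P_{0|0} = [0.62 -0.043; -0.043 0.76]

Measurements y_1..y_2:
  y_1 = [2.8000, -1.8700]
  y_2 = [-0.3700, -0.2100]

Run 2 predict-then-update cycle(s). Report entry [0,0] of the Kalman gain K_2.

step 1: x^-=[-3.3547, -2.7300]  P^-=[0.8021 0.2644; 0.2644 0.9400]  H_jac=[-0.9774 0.0000; 0.0000 0.4001]  S=[0.9562 -0.1044; -0.1044 0.2805]  K=[-0.8116 0.0751; -0.1291 1.2929]  nu=[2.5885, -0.9535]  x^+=[-5.5272, -4.2970]  P^+=[0.1579 0.0264; 0.0264 0.4204]
step 2: x^-=[-7.2031, -4.2970]  P^-=[0.3424 0.2014; 0.2014 0.6004]  H_jac=[0.6059 0.0000; 0.0000 -0.9150]  S=[0.3157 -0.1127; -0.1127 0.6326]  K=[0.5908 -0.1861; 0.0819 -0.8538]  nu=[0.4255, 0.1935]  x^+=[-6.9877, -4.4274]  P^+=[0.1856 0.0271; 0.0271 0.1214]

K[0,0] = 0.5908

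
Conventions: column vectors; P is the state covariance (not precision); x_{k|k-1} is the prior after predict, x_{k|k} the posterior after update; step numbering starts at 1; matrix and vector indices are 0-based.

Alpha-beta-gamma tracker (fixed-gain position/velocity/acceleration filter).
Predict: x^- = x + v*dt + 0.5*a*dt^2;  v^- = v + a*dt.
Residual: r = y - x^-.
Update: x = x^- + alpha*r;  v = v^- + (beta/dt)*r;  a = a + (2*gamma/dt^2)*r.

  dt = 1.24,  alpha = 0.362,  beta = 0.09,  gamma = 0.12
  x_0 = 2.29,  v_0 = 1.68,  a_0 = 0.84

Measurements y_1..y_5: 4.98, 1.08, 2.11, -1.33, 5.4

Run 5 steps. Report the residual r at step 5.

resid = 3.6334

step 1: x_pred=5.0190  r=-0.0390  x^+=5.0049  v^+=2.7188  a^+=0.8339
step 2: x_pred=9.0173  r=-7.9373  x^+=6.1440  v^+=3.1767  a^+=-0.4050
step 3: x_pred=9.7718  r=-7.6618  x^+=6.9982  v^+=2.1184  a^+=-1.6009
step 4: x_pred=8.3943  r=-9.7243  x^+=4.8741  v^+=-0.5725  a^+=-3.1187
step 5: x_pred=1.7666  r=3.6334  x^+=3.0819  v^+=-4.1760  a^+=-2.5516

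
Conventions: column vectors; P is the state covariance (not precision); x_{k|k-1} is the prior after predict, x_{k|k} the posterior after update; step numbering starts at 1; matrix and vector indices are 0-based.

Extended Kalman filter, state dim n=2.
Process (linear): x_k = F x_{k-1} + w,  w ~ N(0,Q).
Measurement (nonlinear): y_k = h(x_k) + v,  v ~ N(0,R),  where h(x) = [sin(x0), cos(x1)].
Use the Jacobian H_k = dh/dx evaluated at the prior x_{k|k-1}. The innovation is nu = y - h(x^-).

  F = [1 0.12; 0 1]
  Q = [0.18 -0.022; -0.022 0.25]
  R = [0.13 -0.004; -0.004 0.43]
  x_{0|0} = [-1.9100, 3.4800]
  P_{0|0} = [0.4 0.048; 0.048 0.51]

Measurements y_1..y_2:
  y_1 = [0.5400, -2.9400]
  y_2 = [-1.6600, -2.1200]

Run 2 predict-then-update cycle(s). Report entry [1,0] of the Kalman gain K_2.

K[1,0] = 0.1013

step 1: x^-=[-1.4924, 3.4800]  P^-=[0.5989 0.0872; 0.0872 0.7600]  H_jac=[0.0783 0.0000; 0.0000 0.3320]  S=[0.1337 -0.0017; -0.0017 0.5138]  K=[0.3516 0.0575; 0.0575 0.4913]  nu=[1.5369, -1.9967]  x^+=[-1.0669, 2.5873]  P^+=[0.5807 0.0703; 0.0703 0.6356]
step 2: x^-=[-0.7564, 2.5873]  P^-=[0.7867 0.1246; 0.1246 0.8856]  H_jac=[0.7273 0.0000; 0.0000 -0.5263]  S=[0.5462 -0.0517; -0.0517 0.6753]  K=[1.0461 -0.0170; 0.1013 -0.6825]  nu=[-0.9737, -1.2697]  x^+=[-1.7533, 3.3552]  P^+=[0.1871 0.0219; 0.0219 0.5584]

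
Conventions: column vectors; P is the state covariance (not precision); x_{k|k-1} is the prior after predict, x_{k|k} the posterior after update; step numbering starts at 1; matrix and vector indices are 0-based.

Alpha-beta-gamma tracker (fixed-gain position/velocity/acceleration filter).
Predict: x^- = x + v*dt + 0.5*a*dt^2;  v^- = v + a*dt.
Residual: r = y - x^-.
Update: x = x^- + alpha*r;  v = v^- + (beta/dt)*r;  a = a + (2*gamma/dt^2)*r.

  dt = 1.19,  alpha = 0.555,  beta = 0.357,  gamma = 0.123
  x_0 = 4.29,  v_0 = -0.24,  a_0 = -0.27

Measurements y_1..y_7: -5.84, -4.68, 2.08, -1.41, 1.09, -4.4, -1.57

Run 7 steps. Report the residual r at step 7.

step 1: x_pred=3.8132  r=-9.6532  x^+=-1.5443  v^+=-3.4573  a^+=-1.9469
step 2: x_pred=-7.0370  r=2.3570  x^+=-5.7289  v^+=-5.0670  a^+=-1.5375
step 3: x_pred=-12.8472  r=14.9272  x^+=-4.5626  v^+=-2.4184  a^+=1.0556
step 4: x_pred=-6.6931  r=5.2831  x^+=-3.7610  v^+=0.4227  a^+=1.9734
step 5: x_pred=-1.8607  r=2.9507  x^+=-0.2231  v^+=3.6562  a^+=2.4860
step 6: x_pred=5.8881  r=-10.2881  x^+=0.1782  v^+=3.5281  a^+=0.6988
step 7: x_pred=4.8715  r=-6.4415  x^+=1.2964  v^+=2.4273  a^+=-0.4202

resid = -6.4415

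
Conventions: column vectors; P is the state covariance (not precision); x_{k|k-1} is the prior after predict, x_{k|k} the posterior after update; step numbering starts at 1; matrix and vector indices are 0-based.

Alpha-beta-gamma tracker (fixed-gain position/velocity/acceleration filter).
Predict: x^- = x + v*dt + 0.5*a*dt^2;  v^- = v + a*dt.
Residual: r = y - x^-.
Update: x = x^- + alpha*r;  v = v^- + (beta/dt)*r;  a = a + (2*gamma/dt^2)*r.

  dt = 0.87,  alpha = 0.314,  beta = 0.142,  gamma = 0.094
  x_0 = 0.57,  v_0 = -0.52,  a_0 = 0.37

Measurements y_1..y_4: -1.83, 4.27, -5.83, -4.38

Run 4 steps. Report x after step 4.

step 1: x_pred=0.2576  r=-2.0876  x^+=-0.3979  v^+=-0.5388  a^+=-0.1485
step 2: x_pred=-0.9229  r=5.1929  x^+=0.7077  v^+=0.1795  a^+=1.1413
step 3: x_pred=1.2958  r=-7.1258  x^+=-0.9417  v^+=0.0094  a^+=-0.6286
step 4: x_pred=-1.1715  r=-3.2085  x^+=-2.1789  v^+=-1.0612  a^+=-1.4256

x_post = -2.1789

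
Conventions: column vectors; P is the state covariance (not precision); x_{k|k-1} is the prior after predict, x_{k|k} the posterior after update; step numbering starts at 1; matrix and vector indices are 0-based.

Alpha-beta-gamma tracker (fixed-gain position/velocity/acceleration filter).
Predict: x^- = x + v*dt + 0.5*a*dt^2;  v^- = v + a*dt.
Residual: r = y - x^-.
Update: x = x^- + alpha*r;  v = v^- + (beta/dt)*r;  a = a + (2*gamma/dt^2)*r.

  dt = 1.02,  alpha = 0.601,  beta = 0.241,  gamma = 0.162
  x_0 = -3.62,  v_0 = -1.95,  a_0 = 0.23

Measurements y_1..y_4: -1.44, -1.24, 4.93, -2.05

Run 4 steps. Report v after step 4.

v_post = 5.2396

step 1: x_pred=-5.4894  r=4.0494  x^+=-3.0557  v^+=-0.7586  a^+=1.4910
step 2: x_pred=-3.0539  r=1.8139  x^+=-1.9637  v^+=1.1908  a^+=2.0559
step 3: x_pred=0.3204  r=4.6096  x^+=3.0908  v^+=4.3770  a^+=3.4914
step 4: x_pred=9.3715  r=-11.4215  x^+=2.5072  v^+=5.2396  a^+=-0.0654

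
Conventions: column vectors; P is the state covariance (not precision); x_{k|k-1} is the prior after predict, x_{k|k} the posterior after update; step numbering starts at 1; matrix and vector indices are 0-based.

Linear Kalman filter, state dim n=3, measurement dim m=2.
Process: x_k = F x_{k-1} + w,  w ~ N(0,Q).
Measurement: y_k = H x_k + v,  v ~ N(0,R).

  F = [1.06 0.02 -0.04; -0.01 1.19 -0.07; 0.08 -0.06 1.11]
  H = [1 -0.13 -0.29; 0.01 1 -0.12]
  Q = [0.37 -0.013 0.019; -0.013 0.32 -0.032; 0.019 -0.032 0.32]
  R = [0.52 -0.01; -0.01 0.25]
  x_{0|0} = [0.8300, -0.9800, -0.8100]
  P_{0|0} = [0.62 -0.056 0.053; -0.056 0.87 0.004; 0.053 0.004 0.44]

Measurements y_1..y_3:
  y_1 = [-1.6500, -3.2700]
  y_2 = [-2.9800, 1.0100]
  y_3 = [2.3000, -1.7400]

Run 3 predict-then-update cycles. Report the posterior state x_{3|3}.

step 1: x^-=[0.8926, -1.1178, -0.7739]  P^-=[1.0608 -0.0724 0.1168; -0.0724 1.5550 -0.1298; 0.1168 -0.1298 0.8786]  S=[1.6223 -0.2220; -0.2220 1.8471]  K=[0.6438 0.0363; -0.0302 0.8462; -0.0936 -0.1379]  nu=[-2.9123, -2.2540]  x^+=[-1.0643, -2.9372, -0.1905]  P^+=[0.3964 0.0231 0.2033; 0.0231 0.2194 0.0646; 0.2033 0.0646 0.8350]
step 2: x^-=[-1.1793, -3.4712, -0.1203]  P^-=[0.8004 0.0013 0.2540; 0.0013 0.6238 -0.0284; 0.2540 -0.0284 1.3794]  S=[1.2972 -0.0572; -0.0572 0.8999]  K=[0.5607 0.0121; -0.0245 0.6954; -0.1195 -0.2203]  nu=[-2.2869, 4.4786]  x^+=[-2.4072, -0.3010, -0.8337]  P^+=[0.3933 0.0338 0.3361; 0.0338 0.1859 0.1012; 0.3361 0.1012 1.3203]
step 3: x^-=[-2.5243, -0.2757, -1.0999]  P^-=[0.7869 0.0038 0.3883; 0.0038 0.5726 -0.0165; 0.3883 -0.0165 1.9958]  S=[1.2569 -0.0465; -0.0465 0.8545]  K=[0.5356 -0.0117; -0.0276 0.6709; -0.1611 -0.3038]  nu=[4.4695, -1.5710]  x^+=[-0.1121, -1.4529, -1.3426]  P^+=[0.4256 0.0458 0.4862; 0.0458 0.1852 0.1475; 0.4862 0.1475 1.8889]

x_post = [-0.1121, -1.4529, -1.3426]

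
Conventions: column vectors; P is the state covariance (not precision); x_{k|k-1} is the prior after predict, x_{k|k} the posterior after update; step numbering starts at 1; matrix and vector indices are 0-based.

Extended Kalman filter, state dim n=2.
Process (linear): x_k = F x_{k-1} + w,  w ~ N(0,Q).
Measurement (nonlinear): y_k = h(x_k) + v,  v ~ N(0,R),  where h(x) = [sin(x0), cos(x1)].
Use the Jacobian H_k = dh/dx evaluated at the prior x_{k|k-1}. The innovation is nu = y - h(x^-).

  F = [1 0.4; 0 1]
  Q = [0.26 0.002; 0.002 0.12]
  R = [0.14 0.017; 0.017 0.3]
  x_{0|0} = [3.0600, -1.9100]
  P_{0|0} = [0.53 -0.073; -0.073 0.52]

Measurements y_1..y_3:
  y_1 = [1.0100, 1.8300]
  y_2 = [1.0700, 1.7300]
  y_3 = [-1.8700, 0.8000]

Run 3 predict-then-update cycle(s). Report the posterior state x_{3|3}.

step 1: x^-=[2.2960, -1.9100]  P^-=[0.8148 0.1370; 0.1370 0.6400]  H_jac=[-0.6633 0.0000; 0.0000 0.9430]  S=[0.4985 -0.0687; -0.0687 0.8691]  K=[-1.0754 0.0636; -0.0876 0.6875]  nu=[0.2616, 2.1627]  x^+=[2.1523, -0.4461]  P^+=[0.2254 0.0009; 0.0009 0.2171]
step 2: x^-=[1.9739, -0.4461]  P^-=[0.5208 0.0897; 0.0897 0.3371]  H_jac=[-0.3922 0.0000; 0.0000 0.4314]  S=[0.2201 0.0018; 0.0018 0.3627]  K=[-0.9289 0.1114; -0.1632 0.4018]  nu=[0.1501, 0.8279]  x^+=[1.9266, -0.1380]  P^+=[0.3267 0.0408; 0.0408 0.2729]
step 3: x^-=[1.8714, -0.1380]  P^-=[0.6631 0.1520; 0.1520 0.3929]  H_jac=[-0.2961 0.0000; 0.0000 0.1375]  S=[0.1981 0.0108; 0.0108 0.3074]  K=[-0.9965 0.1030; -0.2372 0.1841]  nu=[-2.8252, -0.1905]  x^+=[4.6671, 0.4971]  P^+=[0.4653 0.1016; 0.1016 0.3723]

x_post = [4.6671, 0.4971]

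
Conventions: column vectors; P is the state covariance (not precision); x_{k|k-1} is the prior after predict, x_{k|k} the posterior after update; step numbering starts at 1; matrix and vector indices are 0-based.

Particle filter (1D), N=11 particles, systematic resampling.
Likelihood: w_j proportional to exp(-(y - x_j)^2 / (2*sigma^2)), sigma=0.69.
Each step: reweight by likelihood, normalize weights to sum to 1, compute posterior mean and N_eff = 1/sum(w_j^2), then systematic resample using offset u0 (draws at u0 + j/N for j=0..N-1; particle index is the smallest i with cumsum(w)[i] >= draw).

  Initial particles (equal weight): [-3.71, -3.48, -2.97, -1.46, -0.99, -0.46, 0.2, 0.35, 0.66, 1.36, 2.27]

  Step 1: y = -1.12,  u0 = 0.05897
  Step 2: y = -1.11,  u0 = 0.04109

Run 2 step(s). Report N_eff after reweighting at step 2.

step 1: w=[0.0003, 0.0010, 0.0097, 0.3126, 0.3467, 0.2234, 0.0566, 0.0365, 0.0127, 0.0006, 0.0000]  mean=-0.9026  Neff=3.6684  idx=[3, 3, 3, 4, 4, 4, 4, 5, 5, 5, 7]
step 2: w=[0.1021, 0.1021, 0.1021, 0.1144, 0.1144, 0.1144, 0.1144, 0.0745, 0.0745, 0.0745, 0.0124]  mean=-0.9989  Neff=9.9535  idx=[0, 1, 2, 3, 3, 4, 5, 6, 7, 8, 9]

N_eff = 9.9535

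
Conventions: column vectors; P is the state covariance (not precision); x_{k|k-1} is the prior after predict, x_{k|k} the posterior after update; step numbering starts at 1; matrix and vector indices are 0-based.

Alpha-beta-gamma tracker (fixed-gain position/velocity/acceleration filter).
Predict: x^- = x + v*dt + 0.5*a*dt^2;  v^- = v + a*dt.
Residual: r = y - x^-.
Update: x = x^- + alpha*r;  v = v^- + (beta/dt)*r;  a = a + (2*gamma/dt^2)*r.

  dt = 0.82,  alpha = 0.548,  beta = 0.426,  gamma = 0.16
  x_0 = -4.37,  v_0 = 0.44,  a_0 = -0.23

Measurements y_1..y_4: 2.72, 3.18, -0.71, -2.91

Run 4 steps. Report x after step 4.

x_post = 0.9340

step 1: x_pred=-4.0865  r=6.8065  x^+=-0.3565  v^+=3.7875  a^+=3.0093
step 2: x_pred=3.7609  r=-0.5809  x^+=3.4426  v^+=5.9533  a^+=2.7328
step 3: x_pred=9.2430  r=-9.9530  x^+=3.7888  v^+=3.0235  a^+=-2.0039
step 4: x_pred=5.5943  r=-8.5043  x^+=0.9340  v^+=-3.0378  a^+=-6.0512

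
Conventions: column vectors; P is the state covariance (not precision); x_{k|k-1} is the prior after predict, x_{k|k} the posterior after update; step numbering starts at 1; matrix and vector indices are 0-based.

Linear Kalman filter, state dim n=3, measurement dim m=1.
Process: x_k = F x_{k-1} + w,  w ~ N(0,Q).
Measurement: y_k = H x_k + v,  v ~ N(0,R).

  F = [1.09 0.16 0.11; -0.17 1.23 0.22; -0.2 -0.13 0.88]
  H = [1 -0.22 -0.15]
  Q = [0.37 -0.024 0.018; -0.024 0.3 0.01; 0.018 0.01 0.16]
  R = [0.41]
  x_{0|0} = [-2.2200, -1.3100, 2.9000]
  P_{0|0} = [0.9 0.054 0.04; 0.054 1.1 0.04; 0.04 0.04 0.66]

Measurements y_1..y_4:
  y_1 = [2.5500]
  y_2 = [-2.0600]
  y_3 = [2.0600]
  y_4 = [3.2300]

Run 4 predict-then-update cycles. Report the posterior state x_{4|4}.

step 1: x^-=[-2.3104, -0.5959, 3.1663]  P^-=[1.5053 0.1283 -0.1040; 0.1283 2.0182 0.0148; -0.1040 0.0148 0.7053]  S=[2.0046]  K=[0.7446; -0.1586; -0.1063]  nu=[5.2042]  x^+=[1.5648, -1.4214, 2.6131]  P^+=[0.3938 0.3650 0.0546; 0.3650 1.9678 -0.0190; 0.0546 -0.0190 0.6826]
step 2: x^-=[1.7657, -1.4394, 2.1714]  P^-=[1.0363 0.7951 -0.0573; 0.7951 3.1545 -0.2714; -0.0573 -0.2714 0.7417]  S=[1.2651]  K=[0.6877; 0.1121; -0.0860]  nu=[-3.8167]  x^+=[-0.8589, -1.8674, 2.4998]  P^+=[0.4380 0.6976 0.0175; 0.6976 3.1386 -0.2592; 0.0175 -0.2592 0.7324]
step 3: x^-=[-0.9600, -1.6009, 2.6143]  P^-=[1.2180 1.4062 -0.2094; 1.4062 4.6631 -0.7679; -0.2094 -0.7679 0.8871]  S=[1.2671]  K=[0.7419; 0.3910; -0.1369]  nu=[3.0599]  x^+=[1.3102, -0.4044, 2.1953]  P^+=[0.5206 1.0386 -0.0807; 1.0386 4.4694 -0.7001; -0.0807 -0.7001 0.8633]
step 4: x^-=[1.6049, -0.2372, 1.7224]  P^-=[1.4316 2.0070 -0.4494; 2.0070 6.3113 -1.4745; -0.4494 -1.4745 1.1675]  S=[1.3278]  K=[0.7964; 0.6323; -0.2261]  nu=[1.8313]  x^+=[3.0634, 0.9208, 1.3084]  P^+=[0.5894 1.3383 -0.2104; 1.3383 5.7804 -1.2847; -0.2104 -1.2847 1.0996]

x_post = [3.0634, 0.9208, 1.3084]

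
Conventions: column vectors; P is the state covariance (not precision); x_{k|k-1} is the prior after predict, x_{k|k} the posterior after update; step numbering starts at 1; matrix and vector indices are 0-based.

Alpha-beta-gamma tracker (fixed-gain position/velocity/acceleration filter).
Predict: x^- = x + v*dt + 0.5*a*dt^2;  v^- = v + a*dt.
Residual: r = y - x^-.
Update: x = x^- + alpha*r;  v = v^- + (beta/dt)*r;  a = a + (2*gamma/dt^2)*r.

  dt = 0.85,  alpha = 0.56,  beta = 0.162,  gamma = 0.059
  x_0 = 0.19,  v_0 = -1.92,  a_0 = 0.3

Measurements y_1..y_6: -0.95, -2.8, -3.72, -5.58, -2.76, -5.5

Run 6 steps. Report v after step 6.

v_post = -0.0636

step 1: x_pred=-1.3336  r=0.3836  x^+=-1.1188  v^+=-1.5919  a^+=0.3627
step 2: x_pred=-2.3409  r=-0.4591  x^+=-2.5980  v^+=-1.3711  a^+=0.2877
step 3: x_pred=-3.6595  r=-0.0605  x^+=-3.6934  v^+=-1.1381  a^+=0.2778
step 4: x_pred=-4.5605  r=-1.0195  x^+=-5.1314  v^+=-1.0963  a^+=0.1113
step 5: x_pred=-6.0231  r=3.2631  x^+=-4.1958  v^+=-0.3798  a^+=0.6442
step 6: x_pred=-4.2859  r=-1.2141  x^+=-4.9658  v^+=-0.0636  a^+=0.4459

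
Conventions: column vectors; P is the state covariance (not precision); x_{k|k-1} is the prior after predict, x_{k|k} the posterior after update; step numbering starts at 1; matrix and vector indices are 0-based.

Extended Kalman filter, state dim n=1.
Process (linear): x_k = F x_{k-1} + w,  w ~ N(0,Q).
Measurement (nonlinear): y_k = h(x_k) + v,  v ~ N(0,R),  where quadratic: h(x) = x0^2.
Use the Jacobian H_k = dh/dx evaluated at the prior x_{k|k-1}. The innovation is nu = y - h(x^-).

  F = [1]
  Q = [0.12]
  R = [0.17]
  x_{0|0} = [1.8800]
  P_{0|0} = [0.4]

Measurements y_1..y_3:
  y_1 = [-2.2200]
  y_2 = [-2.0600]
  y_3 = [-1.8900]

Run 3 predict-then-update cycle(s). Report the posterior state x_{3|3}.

step 1: x^-=[1.8800]  P^-=[0.5200]  H_jac=[3.7600]  S=[7.5216]  K=[0.2599]  nu=[-5.7544]  x^+=[0.3842]  P^+=[0.0118]
step 2: x^-=[0.3842]  P^-=[0.1318]  H_jac=[0.7683]  S=[0.2478]  K=[0.4086]  nu=[-2.2076]  x^+=[-0.5177]  P^+=[0.0904]
step 3: x^-=[-0.5177]  P^-=[0.2104]  H_jac=[-1.0355]  S=[0.3956]  K=[-0.5507]  nu=[-2.1581]  x^+=[0.6707]  P^+=[0.0904]

x_post = [0.6707]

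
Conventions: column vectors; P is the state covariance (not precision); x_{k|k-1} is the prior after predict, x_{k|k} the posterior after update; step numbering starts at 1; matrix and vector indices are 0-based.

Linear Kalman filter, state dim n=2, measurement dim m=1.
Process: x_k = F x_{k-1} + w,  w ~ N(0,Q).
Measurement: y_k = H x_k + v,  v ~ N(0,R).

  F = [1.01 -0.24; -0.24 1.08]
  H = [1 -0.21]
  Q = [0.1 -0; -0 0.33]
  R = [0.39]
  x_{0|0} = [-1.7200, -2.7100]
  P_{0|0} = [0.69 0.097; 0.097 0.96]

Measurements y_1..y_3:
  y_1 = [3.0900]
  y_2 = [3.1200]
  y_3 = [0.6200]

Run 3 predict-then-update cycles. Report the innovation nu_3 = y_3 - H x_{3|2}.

step 1: x^-=[-1.0868, -2.5140]  P^-=[0.8121 -0.3047; -0.3047 1.4392]  S=[1.3936]  K=[0.6287; -0.4355]  nu=[3.6489]  x^+=[1.2072, -4.1031]  P^+=[0.2613 0.0769; 0.0769 1.1749]
step 2: x^-=[2.2040, -4.7211]  P^-=[0.3970 -0.2796; -0.2796 1.6756]  S=[0.9783]  K=[0.4658; -0.6455]  nu=[-0.0754]  x^+=[2.1689, -4.6724]  P^+=[0.1847 0.0145; 0.0145 1.2680]
step 3: x^-=[3.3119, -5.5667]  P^-=[0.3544 -0.3567; -0.3567 1.8121]  S=[0.9742]  K=[0.4407; -0.7568]  nu=[-3.8610]  x^+=[1.6103, -2.6447]  P^+=[0.1652 -0.0318; -0.0318 1.2541]

innov = [-3.8610]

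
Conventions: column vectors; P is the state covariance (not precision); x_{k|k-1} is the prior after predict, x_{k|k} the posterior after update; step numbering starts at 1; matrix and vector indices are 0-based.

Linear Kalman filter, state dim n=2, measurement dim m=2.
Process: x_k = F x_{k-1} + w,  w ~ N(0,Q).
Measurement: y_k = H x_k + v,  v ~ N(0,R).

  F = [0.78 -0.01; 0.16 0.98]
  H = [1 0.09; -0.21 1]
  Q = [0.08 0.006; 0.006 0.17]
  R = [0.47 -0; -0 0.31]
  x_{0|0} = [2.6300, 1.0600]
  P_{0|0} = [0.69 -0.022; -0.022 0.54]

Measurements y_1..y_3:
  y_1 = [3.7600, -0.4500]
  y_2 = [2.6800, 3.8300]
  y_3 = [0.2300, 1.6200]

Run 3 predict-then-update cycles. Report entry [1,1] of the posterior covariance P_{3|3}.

step 1: x^-=[2.0408, 1.4596]  P^-=[0.5002 0.0700; 0.0700 0.6994]  S=[0.9885 0.0266; 0.0266 1.0020]  K=[0.5137 -0.0486; 0.1162 0.6802]  nu=[1.5878, -1.4810]  x^+=[2.9284, 0.6367]  P^+=[0.2383 0.0350; 0.0350 0.2182]
step 2: x^-=[2.2778, 1.0925]  P^-=[0.2245 0.0603; 0.0603 0.3966]  S=[0.7085 0.0477; 0.0477 0.6912]  K=[0.3247 -0.0034; 0.0985 0.5487]  nu=[0.3039, 3.2158]  x^+=[2.3656, 2.8870]  P^+=[0.1499 0.0304; 0.0304 0.1765]
step 3: x^-=[1.8163, 3.2078]  P^-=[0.1707 0.0462; 0.0462 0.3529]  S=[0.6519 0.0412; 0.0412 0.6510]  K=[0.2683 -0.0011; 0.0866 0.5217]  nu=[-1.8750, -1.2064]  x^+=[1.3145, 2.4161]  P^+=[0.1238 0.0257; 0.0257 0.1671]

P_post[1,1] = 0.1671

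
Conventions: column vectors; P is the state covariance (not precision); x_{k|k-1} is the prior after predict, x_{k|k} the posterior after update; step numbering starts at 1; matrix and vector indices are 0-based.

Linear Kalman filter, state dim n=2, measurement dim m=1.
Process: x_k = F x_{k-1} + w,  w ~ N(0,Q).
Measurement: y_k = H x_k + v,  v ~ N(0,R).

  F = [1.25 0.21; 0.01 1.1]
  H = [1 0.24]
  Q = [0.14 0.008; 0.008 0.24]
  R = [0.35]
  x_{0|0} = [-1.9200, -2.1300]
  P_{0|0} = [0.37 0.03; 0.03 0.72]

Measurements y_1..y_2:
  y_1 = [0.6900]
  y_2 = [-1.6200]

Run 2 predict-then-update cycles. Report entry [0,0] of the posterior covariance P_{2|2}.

step 1: x^-=[-2.8473, -2.3622]  P^-=[0.7656 0.2203; 0.2203 1.1119]  S=[1.2854]  K=[0.6368; 0.3790]  nu=[4.1042]  x^+=[-0.2339, -0.8069]  P^+=[0.2444 -0.0899; -0.0899 0.9273]
step 2: x^-=[-0.4618, -0.8899]  P^-=[0.5156 0.1014; 0.1014 1.3601]  S=[0.9927]  K=[0.5440; 0.4310]  nu=[-0.9446]  x^+=[-0.9757, -1.2970]  P^+=[0.2219 -0.1313; -0.1313 1.1757]

P_post[0,0] = 0.2219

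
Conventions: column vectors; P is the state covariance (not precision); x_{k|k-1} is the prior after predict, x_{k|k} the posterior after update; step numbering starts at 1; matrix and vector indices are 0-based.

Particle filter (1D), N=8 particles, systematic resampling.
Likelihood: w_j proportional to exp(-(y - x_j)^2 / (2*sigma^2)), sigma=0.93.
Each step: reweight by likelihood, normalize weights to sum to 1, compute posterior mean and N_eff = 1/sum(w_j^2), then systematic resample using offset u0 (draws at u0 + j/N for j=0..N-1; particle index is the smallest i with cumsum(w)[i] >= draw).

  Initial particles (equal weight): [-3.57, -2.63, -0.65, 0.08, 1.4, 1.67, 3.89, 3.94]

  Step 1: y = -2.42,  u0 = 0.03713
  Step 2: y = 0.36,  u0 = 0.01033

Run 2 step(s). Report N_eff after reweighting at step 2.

N_eff = 1.1058

step 1: w=[0.2854, 0.5977, 0.1002, 0.0165, 0.0001, 0.0000, 0.0000, 0.0000]  mean=-2.6544  Neff=2.2273  idx=[0, 0, 1, 1, 1, 1, 1, 2]
step 2: w=[0.0002, 0.0002, 0.0098, 0.0098, 0.0098, 0.0098, 0.0098, 0.9507]  mean=-0.7480  Neff=1.1058  idx=[3, 7, 7, 7, 7, 7, 7, 7]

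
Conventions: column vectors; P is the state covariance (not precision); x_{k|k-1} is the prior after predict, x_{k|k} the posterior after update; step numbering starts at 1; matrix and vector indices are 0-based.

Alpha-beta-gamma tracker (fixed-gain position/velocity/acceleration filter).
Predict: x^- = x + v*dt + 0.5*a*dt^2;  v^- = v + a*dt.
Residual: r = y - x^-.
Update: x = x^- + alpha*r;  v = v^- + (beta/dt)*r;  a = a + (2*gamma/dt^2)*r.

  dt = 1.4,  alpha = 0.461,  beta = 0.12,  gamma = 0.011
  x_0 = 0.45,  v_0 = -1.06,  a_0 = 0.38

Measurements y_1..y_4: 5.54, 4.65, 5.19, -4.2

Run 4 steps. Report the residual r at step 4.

step 1: x_pred=-0.6616  r=6.2016  x^+=2.1973  v^+=0.0036  a^+=0.4496
step 2: x_pred=2.6429  r=2.0071  x^+=3.5682  v^+=0.8051  a^+=0.4721
step 3: x_pred=5.1580  r=0.0320  x^+=5.1727  v^+=1.4688  a^+=0.4725
step 4: x_pred=7.6921  r=-11.8921  x^+=2.2098  v^+=1.1110  a^+=0.3390

resid = -11.8921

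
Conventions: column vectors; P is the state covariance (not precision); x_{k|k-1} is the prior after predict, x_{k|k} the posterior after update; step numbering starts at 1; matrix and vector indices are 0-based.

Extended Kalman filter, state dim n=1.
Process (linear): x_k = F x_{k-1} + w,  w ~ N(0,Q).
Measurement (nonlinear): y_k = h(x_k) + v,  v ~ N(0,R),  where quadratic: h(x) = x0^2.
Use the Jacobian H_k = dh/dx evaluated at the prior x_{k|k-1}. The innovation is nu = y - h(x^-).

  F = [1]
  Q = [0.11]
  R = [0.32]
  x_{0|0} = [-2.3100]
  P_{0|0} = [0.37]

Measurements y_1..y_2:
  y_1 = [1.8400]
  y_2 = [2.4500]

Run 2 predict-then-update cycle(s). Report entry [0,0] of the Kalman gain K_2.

step 1: x^-=[-2.3100]  P^-=[0.4800]  H_jac=[-4.6200]  S=[10.5653]  K=[-0.2099]  nu=[-3.4961]  x^+=[-1.5762]  P^+=[0.0145]
step 2: x^-=[-1.5762]  P^-=[0.1245]  H_jac=[-3.1524]  S=[1.5576]  K=[-0.2520]  nu=[-0.0344]  x^+=[-1.5675]  P^+=[0.0256]

K[0,0] = -0.2520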